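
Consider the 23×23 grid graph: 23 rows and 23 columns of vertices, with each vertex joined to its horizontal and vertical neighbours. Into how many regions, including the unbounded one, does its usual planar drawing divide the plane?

485

The grid has V = 23·23 = 529 vertices and E = 23·22 + 23·22 = 1012 edges.
F = 2 − V + E = 2 − 529 + 1012 = 485.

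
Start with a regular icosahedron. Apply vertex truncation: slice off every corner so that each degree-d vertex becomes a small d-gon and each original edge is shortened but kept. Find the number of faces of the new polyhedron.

The base solid has V = 12, E = 30, F = 20.
Truncation replaces each original edge-end by a new vertex, so V′ = 2E = 60.
Each original edge survives, and each old vertex of degree d contributes d new edges; summing degrees gives Σd = 2E, so E′ = E + 2E = 3E = 90.
Each original face survives and each original vertex becomes one new face: F′ = F + V = 32.

32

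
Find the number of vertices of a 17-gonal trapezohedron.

The n-trapezohedron (dual of the n-antiprism) has V = 2·17 + 2 = 36, E = 4·17 = 68, F = 2·17 = 34.

36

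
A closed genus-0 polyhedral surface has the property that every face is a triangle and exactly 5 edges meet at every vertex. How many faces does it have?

Each face has 3 edges and each edge borders two faces, so 2E = 3F.
Each vertex has degree 5, so 5V = 2E and hence V = 3F/5.
Euler: V − E + F = 2 ⇒ (3F/5) − (3F/2) + F = 2.
Multiply by 10: (6 − 15 + 10)F = 20, i.e. 1F = 20.
So F = 20, E = 3·20/2 = 30, V = 3·20/5 = 12.

20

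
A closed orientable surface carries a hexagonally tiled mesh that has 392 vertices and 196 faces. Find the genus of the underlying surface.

1

Every face is a hexagon, so 2E = 6·196 = 1176, giving E = 588.
χ = V − E + F = 392 − 588 + 196 = 0.
For a closed orientable surface χ = 2 − 2g, so g = (2 − (0))/2 = 1.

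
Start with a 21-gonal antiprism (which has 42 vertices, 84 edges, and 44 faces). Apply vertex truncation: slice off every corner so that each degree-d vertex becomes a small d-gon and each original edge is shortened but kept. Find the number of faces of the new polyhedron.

Truncation replaces each original edge-end by a new vertex, so V′ = 2E = 168.
Each original edge survives, and each old vertex of degree d contributes d new edges; summing degrees gives Σd = 2E, so E′ = E + 2E = 3E = 252.
Each original face survives and each original vertex becomes one new face: F′ = F + V = 86.

86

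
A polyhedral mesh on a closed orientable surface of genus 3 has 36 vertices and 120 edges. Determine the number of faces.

80

For a closed orientable surface of genus 3, χ = 2 − 2·3 = -4.
F = -4 − V + E = -4 − 36 + 120 = 80.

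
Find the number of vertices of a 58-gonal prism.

116

A prism on an n-gon has two n-gon bases and n rectangular sides: V = 2·58 = 116, E = 3·58 = 174, F = 58 + 2 = 60.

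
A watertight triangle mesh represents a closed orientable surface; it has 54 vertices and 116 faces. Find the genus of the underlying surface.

3

Every face is a triangle, so 2E = 3·116 = 348, giving E = 174.
χ = V − E + F = 54 − 174 + 116 = -4.
For a closed orientable surface χ = 2 − 2g, so g = (2 − (-4))/2 = 3.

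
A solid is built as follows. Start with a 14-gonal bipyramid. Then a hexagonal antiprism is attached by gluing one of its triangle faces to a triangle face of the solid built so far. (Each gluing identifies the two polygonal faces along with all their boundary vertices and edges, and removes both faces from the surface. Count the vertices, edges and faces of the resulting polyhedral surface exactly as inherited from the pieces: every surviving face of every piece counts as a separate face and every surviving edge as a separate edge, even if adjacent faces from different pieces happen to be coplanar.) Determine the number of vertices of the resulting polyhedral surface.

25

A 14-gonal bipyramid: V=16, E=42, F=28.
Attach a hexagonal antiprism (V=12, E=24, F=14) along a 3-gon: merge 3 vertices and 3 edges, delete both glued faces → V=25, E=63, F=40.
Check: V − E + F = 25 − 63 + 40 = 2.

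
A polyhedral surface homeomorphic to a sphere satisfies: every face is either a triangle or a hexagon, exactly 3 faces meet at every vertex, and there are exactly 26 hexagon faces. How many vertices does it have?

Let x be the number of triangles; then F = 26 + x.
Edge–face incidences: 2E = 6·26 + 3·x = 156 + 3x.
Every vertex has degree 3, so 3V = 2E.
Euler: V − E + F = 2 ⇒ (2E)/3 − E + (26 + x) = 2.
Multiply by 6: 2·(2E) − 3·(2E) + 6·(26 + x) = 12, i.e. 156 + 6x − (156 + 3x) = 12.
Collecting terms: 3x = 12, so x = 4.
Then 2E = 156 + 3·4 = 168, so E = 84, V = 2E/3 = 56, F = 26 + 4 = 30.

56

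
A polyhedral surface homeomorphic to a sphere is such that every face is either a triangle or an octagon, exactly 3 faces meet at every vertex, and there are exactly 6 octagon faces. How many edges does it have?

Let x be the number of triangles; then F = 6 + x.
Edge–face incidences: 2E = 8·6 + 3·x = 48 + 3x.
Every vertex has degree 3, so 3V = 2E.
Euler: V − E + F = 2 ⇒ (2E)/3 − E + (6 + x) = 2.
Multiply by 6: 2·(2E) − 3·(2E) + 6·(6 + x) = 12, i.e. 36 + 6x − (48 + 3x) = 12.
Collecting terms: 3x − 12 = 12, so 3x = 24, so x = 8.
Then 2E = 48 + 3·8 = 72, so E = 36, V = 2E/3 = 24, F = 6 + 8 = 14.

36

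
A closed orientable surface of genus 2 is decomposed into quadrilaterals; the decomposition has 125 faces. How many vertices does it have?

χ = 2 − 2·2 = -2, and every face is a square so 4F = 2E.
E = 4·125/2 = 250. Then V = -2 + E − F = -2 + 250 − 125 = 123.

123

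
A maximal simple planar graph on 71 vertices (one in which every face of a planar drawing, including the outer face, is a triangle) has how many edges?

207

In a plane triangulation 3F = 2E and V − E + F = 2, so E = 3V − 6 = 3·71 − 6 = 207.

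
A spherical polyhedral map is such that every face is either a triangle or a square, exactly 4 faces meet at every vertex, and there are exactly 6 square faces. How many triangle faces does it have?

Let x be the number of triangles; then F = 6 + x.
Edge–face incidences: 2E = 4·6 + 3·x = 24 + 3x.
Every vertex has degree 4, so 4V = 2E.
Euler: V − E + F = 2 ⇒ (2E)/4 − E + (6 + x) = 2.
Multiply by 8: 2·(2E) − 4·(2E) + 8·(6 + x) = 16, i.e. 48 + 8x − 2·(24 + 3x) = 16.
Collecting terms: 2x = 16, so x = 8.
Then 2E = 24 + 3·8 = 48, so E = 24, V = 2E/4 = 12, F = 6 + 8 = 14.

8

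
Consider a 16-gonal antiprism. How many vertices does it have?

An antiprism on an n-gon has two n-gon caps and 2n triangles: V = 2·16 = 32, E = 4·16 = 64, F = 2·16 + 2 = 34.

32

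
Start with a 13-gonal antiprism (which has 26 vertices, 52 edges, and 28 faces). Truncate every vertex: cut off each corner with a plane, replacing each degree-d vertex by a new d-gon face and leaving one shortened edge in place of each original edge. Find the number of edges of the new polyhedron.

Truncation replaces each original edge-end by a new vertex, so V′ = 2E = 104.
Each original edge survives, and each old vertex of degree d contributes d new edges; summing degrees gives Σd = 2E, so E′ = E + 2E = 3E = 156.
Each original face survives and each original vertex becomes one new face: F′ = F + V = 54.

156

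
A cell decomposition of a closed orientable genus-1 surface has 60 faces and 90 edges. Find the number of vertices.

For a closed orientable surface of genus 1, χ = 2 − 2·1 = 0.
V = 0 + E − F = 0 + 90 − 60 = 30.

30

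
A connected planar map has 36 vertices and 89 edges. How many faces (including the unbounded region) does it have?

Euler's formula for a connected plane graph: V − E + F = 2, so F = 2 − 36 + 89 = 55.

55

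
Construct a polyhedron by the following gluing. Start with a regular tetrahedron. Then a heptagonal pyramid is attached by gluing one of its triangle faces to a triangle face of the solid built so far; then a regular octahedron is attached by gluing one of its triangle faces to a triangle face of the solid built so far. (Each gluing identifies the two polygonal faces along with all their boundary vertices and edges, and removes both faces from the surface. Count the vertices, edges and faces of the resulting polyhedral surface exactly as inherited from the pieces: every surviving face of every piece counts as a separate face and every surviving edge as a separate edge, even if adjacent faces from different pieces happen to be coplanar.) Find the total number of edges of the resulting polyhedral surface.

A regular tetrahedron: V=4, E=6, F=4.
Attach a heptagonal pyramid (V=8, E=14, F=8) along a 3-gon: merge 3 vertices and 3 edges, delete both glued faces → V=9, E=17, F=10.
Attach a regular octahedron (V=6, E=12, F=8) along a 3-gon: merge 3 vertices and 3 edges, delete both glued faces → V=12, E=26, F=16.
Check: V − E + F = 12 − 26 + 16 = 2.

26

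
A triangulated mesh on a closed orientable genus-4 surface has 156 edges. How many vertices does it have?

46

χ = 2 − 2·4 = -6, and every face is a triangle so 3F = 2E.
F = 2E/3 = 104. Then V = -6 + E − F = -6 + 156 − 104 = 46.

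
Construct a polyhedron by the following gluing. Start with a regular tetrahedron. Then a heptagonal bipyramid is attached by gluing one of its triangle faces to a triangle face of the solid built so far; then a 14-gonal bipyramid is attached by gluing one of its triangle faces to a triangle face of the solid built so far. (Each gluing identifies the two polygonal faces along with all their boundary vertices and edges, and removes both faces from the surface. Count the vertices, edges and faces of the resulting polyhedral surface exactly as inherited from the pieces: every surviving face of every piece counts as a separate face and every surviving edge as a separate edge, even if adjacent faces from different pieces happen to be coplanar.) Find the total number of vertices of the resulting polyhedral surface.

23

A regular tetrahedron: V=4, E=6, F=4.
Attach a heptagonal bipyramid (V=9, E=21, F=14) along a 3-gon: merge 3 vertices and 3 edges, delete both glued faces → V=10, E=24, F=16.
Attach a 14-gonal bipyramid (V=16, E=42, F=28) along a 3-gon: merge 3 vertices and 3 edges, delete both glued faces → V=23, E=63, F=42.
Check: V − E + F = 23 − 63 + 42 = 2.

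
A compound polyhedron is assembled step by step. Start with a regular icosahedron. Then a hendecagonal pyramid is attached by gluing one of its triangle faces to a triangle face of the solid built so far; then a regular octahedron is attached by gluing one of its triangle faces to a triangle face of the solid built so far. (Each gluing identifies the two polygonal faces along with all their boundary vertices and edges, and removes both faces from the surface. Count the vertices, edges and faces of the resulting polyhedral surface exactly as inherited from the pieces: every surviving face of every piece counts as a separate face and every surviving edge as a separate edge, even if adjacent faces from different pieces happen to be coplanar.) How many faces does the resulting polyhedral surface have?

A regular icosahedron: V=12, E=30, F=20.
Attach a hendecagonal pyramid (V=12, E=22, F=12) along a 3-gon: merge 3 vertices and 3 edges, delete both glued faces → V=21, E=49, F=30.
Attach a regular octahedron (V=6, E=12, F=8) along a 3-gon: merge 3 vertices and 3 edges, delete both glued faces → V=24, E=58, F=36.
Check: V − E + F = 24 − 58 + 36 = 2.

36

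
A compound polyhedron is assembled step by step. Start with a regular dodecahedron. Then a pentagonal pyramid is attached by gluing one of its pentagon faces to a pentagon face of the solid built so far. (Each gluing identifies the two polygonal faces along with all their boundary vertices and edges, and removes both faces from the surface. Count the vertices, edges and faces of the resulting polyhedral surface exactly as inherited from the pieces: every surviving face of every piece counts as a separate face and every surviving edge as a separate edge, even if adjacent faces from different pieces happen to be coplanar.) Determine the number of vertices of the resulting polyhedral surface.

21

A regular dodecahedron: V=20, E=30, F=12.
Attach a pentagonal pyramid (V=6, E=10, F=6) along a 5-gon: merge 5 vertices and 5 edges, delete both glued faces → V=21, E=35, F=16.
Check: V − E + F = 21 − 35 + 16 = 2.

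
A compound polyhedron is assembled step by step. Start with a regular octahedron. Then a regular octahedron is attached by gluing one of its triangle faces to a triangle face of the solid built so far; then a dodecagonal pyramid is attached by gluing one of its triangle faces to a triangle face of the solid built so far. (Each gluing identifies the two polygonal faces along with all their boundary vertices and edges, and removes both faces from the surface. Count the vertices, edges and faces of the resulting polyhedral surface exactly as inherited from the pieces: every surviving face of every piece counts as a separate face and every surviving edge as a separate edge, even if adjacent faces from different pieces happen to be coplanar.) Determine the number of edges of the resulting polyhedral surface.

42

A regular octahedron: V=6, E=12, F=8.
Attach a regular octahedron (V=6, E=12, F=8) along a 3-gon: merge 3 vertices and 3 edges, delete both glued faces → V=9, E=21, F=14.
Attach a dodecagonal pyramid (V=13, E=24, F=13) along a 3-gon: merge 3 vertices and 3 edges, delete both glued faces → V=19, E=42, F=25.
Check: V − E + F = 19 − 42 + 25 = 2.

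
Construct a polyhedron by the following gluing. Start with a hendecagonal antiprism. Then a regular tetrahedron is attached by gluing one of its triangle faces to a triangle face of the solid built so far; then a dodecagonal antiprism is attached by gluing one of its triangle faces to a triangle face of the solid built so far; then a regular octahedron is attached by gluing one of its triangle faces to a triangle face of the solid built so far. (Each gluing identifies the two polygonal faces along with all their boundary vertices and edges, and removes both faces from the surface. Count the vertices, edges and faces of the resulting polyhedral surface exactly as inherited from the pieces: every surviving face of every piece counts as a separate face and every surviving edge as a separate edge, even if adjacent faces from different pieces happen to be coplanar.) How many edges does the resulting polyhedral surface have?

A hendecagonal antiprism: V=22, E=44, F=24.
Attach a regular tetrahedron (V=4, E=6, F=4) along a 3-gon: merge 3 vertices and 3 edges, delete both glued faces → V=23, E=47, F=26.
Attach a dodecagonal antiprism (V=24, E=48, F=26) along a 3-gon: merge 3 vertices and 3 edges, delete both glued faces → V=44, E=92, F=50.
Attach a regular octahedron (V=6, E=12, F=8) along a 3-gon: merge 3 vertices and 3 edges, delete both glued faces → V=47, E=101, F=56.
Check: V − E + F = 47 − 101 + 56 = 2.

101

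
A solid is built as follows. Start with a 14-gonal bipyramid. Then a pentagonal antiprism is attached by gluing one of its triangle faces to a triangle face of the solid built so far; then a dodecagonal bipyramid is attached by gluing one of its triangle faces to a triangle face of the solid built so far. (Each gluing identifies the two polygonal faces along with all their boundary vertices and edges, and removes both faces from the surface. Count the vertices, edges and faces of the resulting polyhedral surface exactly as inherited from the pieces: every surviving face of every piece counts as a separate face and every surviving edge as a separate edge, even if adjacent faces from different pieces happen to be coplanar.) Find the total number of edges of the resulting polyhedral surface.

A 14-gonal bipyramid: V=16, E=42, F=28.
Attach a pentagonal antiprism (V=10, E=20, F=12) along a 3-gon: merge 3 vertices and 3 edges, delete both glued faces → V=23, E=59, F=38.
Attach a dodecagonal bipyramid (V=14, E=36, F=24) along a 3-gon: merge 3 vertices and 3 edges, delete both glued faces → V=34, E=92, F=60.
Check: V − E + F = 34 − 92 + 60 = 2.

92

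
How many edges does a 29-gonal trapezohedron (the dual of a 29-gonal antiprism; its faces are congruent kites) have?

116

The n-trapezohedron (dual of the n-antiprism) has V = 2·29 + 2 = 60, E = 4·29 = 116, F = 2·29 = 58.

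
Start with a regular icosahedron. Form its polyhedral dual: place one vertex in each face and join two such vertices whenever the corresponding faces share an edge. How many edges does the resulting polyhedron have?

The base solid has V = 12, E = 30, F = 20.
The dual swaps V and F and preserves E: V′ = F = 20, E′ = E = 30, F′ = V = 12.

30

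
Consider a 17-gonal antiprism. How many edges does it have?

68

An antiprism on an n-gon has two n-gon caps and 2n triangles: V = 2·17 = 34, E = 4·17 = 68, F = 2·17 + 2 = 36.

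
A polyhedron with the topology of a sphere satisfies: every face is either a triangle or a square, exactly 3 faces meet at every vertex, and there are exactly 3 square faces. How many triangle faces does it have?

2

Let x be the number of triangles; then F = 3 + x.
Edge–face incidences: 2E = 4·3 + 3·x = 12 + 3x.
Every vertex has degree 3, so 3V = 2E.
Euler: V − E + F = 2 ⇒ (2E)/3 − E + (3 + x) = 2.
Multiply by 6: 2·(2E) − 3·(2E) + 6·(3 + x) = 12, i.e. 18 + 6x − (12 + 3x) = 12.
Collecting terms: 3x + 6 = 12, so 3x = 6, so x = 2.
Then 2E = 12 + 3·2 = 18, so E = 9, V = 2E/3 = 6, F = 3 + 2 = 5.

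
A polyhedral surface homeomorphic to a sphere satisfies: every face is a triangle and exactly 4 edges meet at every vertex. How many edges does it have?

12

Each face has 3 edges and each edge borders two faces, so 2E = 3F.
Each vertex has degree 4, so 4V = 2E and hence V = 3F/4.
Euler: V − E + F = 2 ⇒ (3F/4) − (3F/2) + F = 2.
Multiply by 8: (6 − 12 + 8)F = 16, i.e. 2F = 16.
So F = 8, E = 3·8/2 = 12, V = 3·8/4 = 6.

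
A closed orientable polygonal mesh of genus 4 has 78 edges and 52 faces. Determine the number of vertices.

For a closed orientable surface of genus 4, χ = 2 − 2·4 = -6.
V = -6 + E − F = -6 + 78 − 52 = 20.

20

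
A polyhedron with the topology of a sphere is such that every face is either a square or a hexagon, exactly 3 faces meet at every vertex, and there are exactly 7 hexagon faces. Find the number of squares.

Let x be the number of squares; then F = 7 + x.
Edge–face incidences: 2E = 6·7 + 4·x = 42 + 4x.
Every vertex has degree 3, so 3V = 2E.
Euler: V − E + F = 2 ⇒ (2E)/3 − E + (7 + x) = 2.
Multiply by 6: 2·(2E) − 3·(2E) + 6·(7 + x) = 12, i.e. 42 + 6x − (42 + 4x) = 12.
Collecting terms: 2x = 12, so x = 6.
Then 2E = 42 + 4·6 = 66, so E = 33, V = 2E/3 = 22, F = 7 + 6 = 13.

6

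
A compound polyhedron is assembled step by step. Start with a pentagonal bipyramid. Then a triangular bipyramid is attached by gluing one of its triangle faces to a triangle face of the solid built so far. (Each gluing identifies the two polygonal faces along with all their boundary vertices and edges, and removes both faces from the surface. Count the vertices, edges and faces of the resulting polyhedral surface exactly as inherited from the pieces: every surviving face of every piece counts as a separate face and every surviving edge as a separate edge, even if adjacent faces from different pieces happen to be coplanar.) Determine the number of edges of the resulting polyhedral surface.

21

A pentagonal bipyramid: V=7, E=15, F=10.
Attach a triangular bipyramid (V=5, E=9, F=6) along a 3-gon: merge 3 vertices and 3 edges, delete both glued faces → V=9, E=21, F=14.
Check: V − E + F = 9 − 21 + 14 = 2.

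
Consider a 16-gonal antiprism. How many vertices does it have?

An antiprism on an n-gon has two n-gon caps and 2n triangles: V = 2·16 = 32, E = 4·16 = 64, F = 2·16 + 2 = 34.
Check: V − E + F = 32 − 64 + 34 = 2.

32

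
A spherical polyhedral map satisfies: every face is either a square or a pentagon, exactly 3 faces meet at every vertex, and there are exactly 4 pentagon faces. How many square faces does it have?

4

Let x be the number of squares; then F = 4 + x.
Edge–face incidences: 2E = 5·4 + 4·x = 20 + 4x.
Every vertex has degree 3, so 3V = 2E.
Euler: V − E + F = 2 ⇒ (2E)/3 − E + (4 + x) = 2.
Multiply by 6: 2·(2E) − 3·(2E) + 6·(4 + x) = 12, i.e. 24 + 6x − (20 + 4x) = 12.
Collecting terms: 2x + 4 = 12, so 2x = 8, so x = 4.
Then 2E = 20 + 4·4 = 36, so E = 18, V = 2E/3 = 12, F = 4 + 4 = 8.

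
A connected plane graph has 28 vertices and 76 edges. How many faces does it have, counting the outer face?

Euler's formula for a connected plane graph: V − E + F = 2, so F = 2 − 28 + 76 = 50.

50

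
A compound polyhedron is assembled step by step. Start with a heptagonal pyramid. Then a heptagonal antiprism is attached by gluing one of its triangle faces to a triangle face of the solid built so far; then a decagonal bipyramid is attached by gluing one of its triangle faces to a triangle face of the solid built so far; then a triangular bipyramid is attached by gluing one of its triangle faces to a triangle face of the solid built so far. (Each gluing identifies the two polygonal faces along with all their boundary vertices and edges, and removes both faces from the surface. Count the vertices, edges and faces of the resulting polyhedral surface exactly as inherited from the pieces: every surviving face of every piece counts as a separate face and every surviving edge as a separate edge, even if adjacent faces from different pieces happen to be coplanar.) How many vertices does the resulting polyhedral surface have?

A heptagonal pyramid: V=8, E=14, F=8.
Attach a heptagonal antiprism (V=14, E=28, F=16) along a 3-gon: merge 3 vertices and 3 edges, delete both glued faces → V=19, E=39, F=22.
Attach a decagonal bipyramid (V=12, E=30, F=20) along a 3-gon: merge 3 vertices and 3 edges, delete both glued faces → V=28, E=66, F=40.
Attach a triangular bipyramid (V=5, E=9, F=6) along a 3-gon: merge 3 vertices and 3 edges, delete both glued faces → V=30, E=72, F=44.
Check: V − E + F = 30 − 72 + 44 = 2.

30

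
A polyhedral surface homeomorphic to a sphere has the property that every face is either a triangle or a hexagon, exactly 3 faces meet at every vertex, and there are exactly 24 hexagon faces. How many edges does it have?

Let x be the number of triangles; then F = 24 + x.
Edge–face incidences: 2E = 6·24 + 3·x = 144 + 3x.
Every vertex has degree 3, so 3V = 2E.
Euler: V − E + F = 2 ⇒ (2E)/3 − E + (24 + x) = 2.
Multiply by 6: 2·(2E) − 3·(2E) + 6·(24 + x) = 12, i.e. 144 + 6x − (144 + 3x) = 12.
Collecting terms: 3x = 12, so x = 4.
Then 2E = 144 + 3·4 = 156, so E = 78, V = 2E/3 = 52, F = 24 + 4 = 28.

78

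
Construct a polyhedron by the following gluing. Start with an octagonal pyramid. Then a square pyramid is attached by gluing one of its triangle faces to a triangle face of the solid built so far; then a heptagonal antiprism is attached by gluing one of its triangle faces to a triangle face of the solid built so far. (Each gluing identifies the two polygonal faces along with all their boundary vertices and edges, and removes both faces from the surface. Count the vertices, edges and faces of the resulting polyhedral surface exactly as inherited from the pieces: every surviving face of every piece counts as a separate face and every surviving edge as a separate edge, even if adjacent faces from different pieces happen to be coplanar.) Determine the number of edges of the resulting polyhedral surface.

An octagonal pyramid: V=9, E=16, F=9.
Attach a square pyramid (V=5, E=8, F=5) along a 3-gon: merge 3 vertices and 3 edges, delete both glued faces → V=11, E=21, F=12.
Attach a heptagonal antiprism (V=14, E=28, F=16) along a 3-gon: merge 3 vertices and 3 edges, delete both glued faces → V=22, E=46, F=26.
Check: V − E + F = 22 − 46 + 26 = 2.

46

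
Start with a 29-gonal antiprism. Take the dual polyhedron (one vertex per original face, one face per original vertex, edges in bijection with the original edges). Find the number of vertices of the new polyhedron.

The base solid has V = 58, E = 116, F = 60.
The dual swaps V and F and preserves E: V′ = F = 60, E′ = E = 116, F′ = V = 58.

60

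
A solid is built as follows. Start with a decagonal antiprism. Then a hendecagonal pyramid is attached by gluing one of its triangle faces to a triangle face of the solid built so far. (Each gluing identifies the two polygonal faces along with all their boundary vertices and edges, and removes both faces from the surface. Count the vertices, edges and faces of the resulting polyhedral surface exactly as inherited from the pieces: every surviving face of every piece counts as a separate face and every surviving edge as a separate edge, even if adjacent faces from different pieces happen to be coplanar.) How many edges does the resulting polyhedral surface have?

59

A decagonal antiprism: V=20, E=40, F=22.
Attach a hendecagonal pyramid (V=12, E=22, F=12) along a 3-gon: merge 3 vertices and 3 edges, delete both glued faces → V=29, E=59, F=32.
Check: V − E + F = 29 − 59 + 32 = 2.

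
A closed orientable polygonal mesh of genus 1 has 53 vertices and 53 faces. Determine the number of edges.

106

For a closed orientable surface of genus 1, χ = 2 − 2·1 = 0.
E = V + F − (0) = 53 + 53 − (0) = 106.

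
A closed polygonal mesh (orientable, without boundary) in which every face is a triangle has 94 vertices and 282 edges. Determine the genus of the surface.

Every face is a triangle and each edge borders two faces, so 3F = 2·282, giving F = 188.
χ = V − E + F = 94 − 282 + 188 = 0.
For a closed orientable surface χ = 2 − 2g, so g = (2 − (0))/2 = 1.

1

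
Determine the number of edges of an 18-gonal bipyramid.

A bipyramid over an n-gon has 2n triangular faces and n + 2 vertices: V = 18 + 2 = 20, E = 3·18 = 54, F = 2·18 = 36.
Check: V − E + F = 20 − 54 + 36 = 2.

54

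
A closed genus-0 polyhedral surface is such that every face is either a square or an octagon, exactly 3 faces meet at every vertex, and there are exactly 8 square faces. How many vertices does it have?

16

Let x be the number of octagons; then F = 8 + x.
Edge–face incidences: 2E = 4·8 + 8·x = 32 + 8x.
Every vertex has degree 3, so 3V = 2E.
Euler: V − E + F = 2 ⇒ (2E)/3 − E + (8 + x) = 2.
Multiply by 6: 2·(2E) − 3·(2E) + 6·(8 + x) = 12, i.e. 48 + 6x − (32 + 8x) = 12.
Collecting terms: −2x + 16 = 12, so −2x = −4, so x = 2.
Then 2E = 32 + 8·2 = 48, so E = 24, V = 2E/3 = 16, F = 8 + 2 = 10.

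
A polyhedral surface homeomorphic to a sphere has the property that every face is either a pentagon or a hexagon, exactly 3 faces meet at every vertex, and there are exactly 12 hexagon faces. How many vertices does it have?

Let x be the number of pentagons; then F = 12 + x.
Edge–face incidences: 2E = 6·12 + 5·x = 72 + 5x.
Every vertex has degree 3, so 3V = 2E.
Euler: V − E + F = 2 ⇒ (2E)/3 − E + (12 + x) = 2.
Multiply by 6: 2·(2E) − 3·(2E) + 6·(12 + x) = 12, i.e. 72 + 6x − (72 + 5x) = 12.
Collecting terms: x = 12.
Then 2E = 72 + 5·12 = 132, so E = 66, V = 2E/3 = 44, F = 12 + 12 = 24.

44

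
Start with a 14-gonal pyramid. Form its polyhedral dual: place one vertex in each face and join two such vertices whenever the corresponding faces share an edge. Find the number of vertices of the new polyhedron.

15

The base solid has V = 15, E = 28, F = 15.
The dual swaps V and F and preserves E: V′ = F = 15, E′ = E = 28, F′ = V = 15.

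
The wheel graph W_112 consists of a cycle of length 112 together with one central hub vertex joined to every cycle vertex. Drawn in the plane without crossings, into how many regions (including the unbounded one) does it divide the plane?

W_112 has V = 112 + 1 = 113 vertices and E = 2·112 = 224 edges.
By Euler's formula F = 2 − V + E = 2 − 113 + 224 = 113.

113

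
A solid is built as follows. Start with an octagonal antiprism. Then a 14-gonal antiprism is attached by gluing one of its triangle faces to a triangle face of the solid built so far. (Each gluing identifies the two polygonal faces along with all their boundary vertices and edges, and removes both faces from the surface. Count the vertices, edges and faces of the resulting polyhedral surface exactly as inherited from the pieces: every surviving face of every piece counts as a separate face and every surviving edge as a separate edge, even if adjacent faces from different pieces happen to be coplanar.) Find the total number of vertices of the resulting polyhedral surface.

41

An octagonal antiprism: V=16, E=32, F=18.
Attach a 14-gonal antiprism (V=28, E=56, F=30) along a 3-gon: merge 3 vertices and 3 edges, delete both glued faces → V=41, E=85, F=46.
Check: V − E + F = 41 − 85 + 46 = 2.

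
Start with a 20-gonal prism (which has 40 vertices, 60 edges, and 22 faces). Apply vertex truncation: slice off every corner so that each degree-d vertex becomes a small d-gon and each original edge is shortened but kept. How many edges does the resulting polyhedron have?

180

Truncation replaces each original edge-end by a new vertex, so V′ = 2E = 120.
Each original edge survives, and each old vertex of degree d contributes d new edges; summing degrees gives Σd = 2E, so E′ = E + 2E = 3E = 180.
Each original face survives and each original vertex becomes one new face: F′ = F + V = 62.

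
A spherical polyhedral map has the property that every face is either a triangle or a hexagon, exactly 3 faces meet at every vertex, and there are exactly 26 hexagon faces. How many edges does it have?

Let x be the number of triangles; then F = 26 + x.
Edge–face incidences: 2E = 6·26 + 3·x = 156 + 3x.
Every vertex has degree 3, so 3V = 2E.
Euler: V − E + F = 2 ⇒ (2E)/3 − E + (26 + x) = 2.
Multiply by 6: 2·(2E) − 3·(2E) + 6·(26 + x) = 12, i.e. 156 + 6x − (156 + 3x) = 12.
Collecting terms: 3x = 12, so x = 4.
Then 2E = 156 + 3·4 = 168, so E = 84, V = 2E/3 = 56, F = 26 + 4 = 30.

84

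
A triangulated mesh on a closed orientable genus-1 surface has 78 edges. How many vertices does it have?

26

χ = 2 − 2·1 = 0, and every face is a triangle so 3F = 2E.
F = 2E/3 = 52. Then V = 0 + E − F = 0 + 78 − 52 = 26.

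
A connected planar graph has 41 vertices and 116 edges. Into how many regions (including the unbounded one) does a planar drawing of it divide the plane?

77

Euler's formula for a connected plane graph: V − E + F = 2, so F = 2 − 41 + 116 = 77.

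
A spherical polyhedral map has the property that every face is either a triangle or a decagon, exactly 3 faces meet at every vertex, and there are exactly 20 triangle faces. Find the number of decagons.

Let x be the number of decagons; then F = 20 + x.
Edge–face incidences: 2E = 3·20 + 10·x = 60 + 10x.
Every vertex has degree 3, so 3V = 2E.
Euler: V − E + F = 2 ⇒ (2E)/3 − E + (20 + x) = 2.
Multiply by 6: 2·(2E) − 3·(2E) + 6·(20 + x) = 12, i.e. 120 + 6x − (60 + 10x) = 12.
Collecting terms: −4x + 60 = 12, so −4x = −48, so x = 12.
Then 2E = 60 + 10·12 = 180, so E = 90, V = 2E/3 = 60, F = 20 + 12 = 32.

12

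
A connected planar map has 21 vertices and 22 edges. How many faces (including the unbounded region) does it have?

Euler's formula for a connected plane graph: V − E + F = 2, so F = 2 − 21 + 22 = 3.

3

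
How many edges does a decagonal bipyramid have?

A bipyramid over an n-gon has 2n triangular faces and n + 2 vertices: V = 10 + 2 = 12, E = 3·10 = 30, F = 2·10 = 20.

30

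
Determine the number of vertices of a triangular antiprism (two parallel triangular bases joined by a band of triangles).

6

An antiprism on an n-gon has two n-gon caps and 2n triangles: V = 2·3 = 6, E = 4·3 = 12, F = 2·3 + 2 = 8.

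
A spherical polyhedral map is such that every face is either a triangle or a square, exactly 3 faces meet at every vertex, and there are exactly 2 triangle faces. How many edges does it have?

Let x be the number of squares; then F = 2 + x.
Edge–face incidences: 2E = 3·2 + 4·x = 6 + 4x.
Every vertex has degree 3, so 3V = 2E.
Euler: V − E + F = 2 ⇒ (2E)/3 − E + (2 + x) = 2.
Multiply by 6: 2·(2E) − 3·(2E) + 6·(2 + x) = 12, i.e. 12 + 6x − (6 + 4x) = 12.
Collecting terms: 2x + 6 = 12, so 2x = 6, so x = 3.
Then 2E = 6 + 4·3 = 18, so E = 9, V = 2E/3 = 6, F = 2 + 3 = 5.

9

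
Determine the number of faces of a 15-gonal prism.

A prism on an n-gon has two n-gon bases and n rectangular sides: V = 2·15 = 30, E = 3·15 = 45, F = 15 + 2 = 17.

17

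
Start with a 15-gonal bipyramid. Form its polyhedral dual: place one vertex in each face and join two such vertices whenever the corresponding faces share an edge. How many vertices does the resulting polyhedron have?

The base solid has V = 17, E = 45, F = 30.
The dual swaps V and F and preserves E: V′ = F = 30, E′ = E = 45, F′ = V = 17.

30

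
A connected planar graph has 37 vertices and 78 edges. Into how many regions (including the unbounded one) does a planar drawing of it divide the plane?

Euler's formula for a connected plane graph: V − E + F = 2, so F = 2 − 37 + 78 = 43.

43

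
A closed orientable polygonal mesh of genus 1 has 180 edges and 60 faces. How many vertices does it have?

120

For a closed orientable surface of genus 1, χ = 2 − 2·1 = 0.
V = 0 + E − F = 0 + 180 − 60 = 120.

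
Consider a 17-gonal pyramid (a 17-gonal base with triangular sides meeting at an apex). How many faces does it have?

A pyramid on an n-gon base has one n-gon and n triangles: V = 17 + 1 = 18, E = 2·17 = 34, F = 17 + 1 = 18.

18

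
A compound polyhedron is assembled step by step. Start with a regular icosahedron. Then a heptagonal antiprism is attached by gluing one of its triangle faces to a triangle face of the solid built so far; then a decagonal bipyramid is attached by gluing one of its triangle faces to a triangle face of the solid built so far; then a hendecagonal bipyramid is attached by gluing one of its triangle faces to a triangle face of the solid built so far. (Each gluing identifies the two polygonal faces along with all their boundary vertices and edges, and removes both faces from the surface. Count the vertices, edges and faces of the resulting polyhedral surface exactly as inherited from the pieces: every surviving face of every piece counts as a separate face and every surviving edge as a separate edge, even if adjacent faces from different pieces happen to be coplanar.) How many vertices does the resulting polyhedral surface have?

42

A regular icosahedron: V=12, E=30, F=20.
Attach a heptagonal antiprism (V=14, E=28, F=16) along a 3-gon: merge 3 vertices and 3 edges, delete both glued faces → V=23, E=55, F=34.
Attach a decagonal bipyramid (V=12, E=30, F=20) along a 3-gon: merge 3 vertices and 3 edges, delete both glued faces → V=32, E=82, F=52.
Attach a hendecagonal bipyramid (V=13, E=33, F=22) along a 3-gon: merge 3 vertices and 3 edges, delete both glued faces → V=42, E=112, F=72.
Check: V − E + F = 42 − 112 + 72 = 2.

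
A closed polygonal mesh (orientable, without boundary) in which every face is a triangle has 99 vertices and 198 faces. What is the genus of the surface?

Every face is a triangle, so 2E = 3·198 = 594, giving E = 297.
χ = V − E + F = 99 − 297 + 198 = 0.
For a closed orientable surface χ = 2 − 2g, so g = (2 − (0))/2 = 1.

1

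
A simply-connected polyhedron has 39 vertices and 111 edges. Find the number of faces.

74

Here V − E + F = 2.
F = 2 − V + E = 2 − 39 + 111 = 74.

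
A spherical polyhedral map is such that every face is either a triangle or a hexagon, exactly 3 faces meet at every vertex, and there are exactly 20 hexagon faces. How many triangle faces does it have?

4

Let x be the number of triangles; then F = 20 + x.
Edge–face incidences: 2E = 6·20 + 3·x = 120 + 3x.
Every vertex has degree 3, so 3V = 2E.
Euler: V − E + F = 2 ⇒ (2E)/3 − E + (20 + x) = 2.
Multiply by 6: 2·(2E) − 3·(2E) + 6·(20 + x) = 12, i.e. 120 + 6x − (120 + 3x) = 12.
Collecting terms: 3x = 12, so x = 4.
Then 2E = 120 + 3·4 = 132, so E = 66, V = 2E/3 = 44, F = 20 + 4 = 24.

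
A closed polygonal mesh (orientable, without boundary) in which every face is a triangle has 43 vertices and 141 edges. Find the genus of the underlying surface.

Every face is a triangle and each edge borders two faces, so 3F = 2·141, giving F = 94.
χ = V − E + F = 43 − 141 + 94 = -4.
For a closed orientable surface χ = 2 − 2g, so g = (2 − (-4))/2 = 3.

3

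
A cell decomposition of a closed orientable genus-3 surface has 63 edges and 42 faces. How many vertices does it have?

17

For a closed orientable surface of genus 3, χ = 2 − 2·3 = -4.
V = -4 + E − F = -4 + 63 − 42 = 17.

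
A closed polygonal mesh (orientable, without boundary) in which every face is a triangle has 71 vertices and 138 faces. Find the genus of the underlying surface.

0

Every face is a triangle, so 2E = 3·138 = 414, giving E = 207.
χ = V − E + F = 71 − 207 + 138 = 2.
For a closed orientable surface χ = 2 − 2g, so g = (2 − (2))/2 = 0.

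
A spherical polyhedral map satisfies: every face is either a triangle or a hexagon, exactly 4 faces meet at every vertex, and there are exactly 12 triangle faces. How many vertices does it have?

12

Let x be the number of hexagons; then F = 12 + x.
Edge–face incidences: 2E = 3·12 + 6·x = 36 + 6x.
Every vertex has degree 4, so 4V = 2E.
Euler: V − E + F = 2 ⇒ (2E)/4 − E + (12 + x) = 2.
Multiply by 8: 2·(2E) − 4·(2E) + 8·(12 + x) = 16, i.e. 96 + 8x − 2·(36 + 6x) = 16.
Collecting terms: −4x + 24 = 16, so −4x = −8, so x = 2.
Then 2E = 36 + 6·2 = 48, so E = 24, V = 2E/4 = 12, F = 12 + 2 = 14.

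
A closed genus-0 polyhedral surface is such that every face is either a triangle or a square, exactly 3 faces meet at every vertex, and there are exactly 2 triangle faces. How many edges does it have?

9

Let x be the number of squares; then F = 2 + x.
Edge–face incidences: 2E = 3·2 + 4·x = 6 + 4x.
Every vertex has degree 3, so 3V = 2E.
Euler: V − E + F = 2 ⇒ (2E)/3 − E + (2 + x) = 2.
Multiply by 6: 2·(2E) − 3·(2E) + 6·(2 + x) = 12, i.e. 12 + 6x − (6 + 4x) = 12.
Collecting terms: 2x + 6 = 12, so 2x = 6, so x = 3.
Then 2E = 6 + 4·3 = 18, so E = 9, V = 2E/3 = 6, F = 2 + 3 = 5.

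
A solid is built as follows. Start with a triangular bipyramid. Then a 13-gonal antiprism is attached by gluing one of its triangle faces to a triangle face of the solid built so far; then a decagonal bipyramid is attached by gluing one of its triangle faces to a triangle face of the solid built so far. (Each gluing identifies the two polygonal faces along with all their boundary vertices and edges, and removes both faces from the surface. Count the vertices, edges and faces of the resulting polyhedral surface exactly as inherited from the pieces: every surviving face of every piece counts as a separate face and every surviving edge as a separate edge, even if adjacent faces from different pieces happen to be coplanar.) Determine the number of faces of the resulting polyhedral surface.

A triangular bipyramid: V=5, E=9, F=6.
Attach a 13-gonal antiprism (V=26, E=52, F=28) along a 3-gon: merge 3 vertices and 3 edges, delete both glued faces → V=28, E=58, F=32.
Attach a decagonal bipyramid (V=12, E=30, F=20) along a 3-gon: merge 3 vertices and 3 edges, delete both glued faces → V=37, E=85, F=50.
Check: V − E + F = 37 − 85 + 50 = 2.

50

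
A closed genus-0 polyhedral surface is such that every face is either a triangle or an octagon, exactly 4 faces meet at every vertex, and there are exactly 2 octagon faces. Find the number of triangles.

Let x be the number of triangles; then F = 2 + x.
Edge–face incidences: 2E = 8·2 + 3·x = 16 + 3x.
Every vertex has degree 4, so 4V = 2E.
Euler: V − E + F = 2 ⇒ (2E)/4 − E + (2 + x) = 2.
Multiply by 8: 2·(2E) − 4·(2E) + 8·(2 + x) = 16, i.e. 16 + 8x − 2·(16 + 3x) = 16.
Collecting terms: 2x − 16 = 16, so 2x = 32, so x = 16.
Then 2E = 16 + 3·16 = 64, so E = 32, V = 2E/4 = 16, F = 2 + 16 = 18.

16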